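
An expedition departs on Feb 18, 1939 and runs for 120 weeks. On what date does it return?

Counting forward 120 weeks = 840 days from February 18, 1939.
February has 28 days, so 28 − 18 = 10 days remain after February 18, 1939; 840 − 10 = 830 left.
March 1939 has 31 days: 830 − 31 = 799 left.
April 1939 has 30 days: 799 − 30 = 769 left.
May 1939 has 31 days: 769 − 31 = 738 left.
June 1939 has 30 days: 738 − 30 = 708 left.
July 1939 has 31 days: 708 − 31 = 677 left.
August 1939 has 31 days: 677 − 31 = 646 left.
September 1939 has 30 days: 646 − 30 = 616 left.
October 1939 has 31 days: 616 − 31 = 585 left.
November 1939 has 30 days: 585 − 30 = 555 left.
December 1939 has 31 days: 555 − 31 = 524 left.
January 1940 has 31 days: 524 − 31 = 493 left.
February 1940 has 29 days (1940 is a leap year): 493 − 29 = 464 left.
March 1940 has 31 days: 464 − 31 = 433 left.
April 1940 has 30 days: 433 − 30 = 403 left.
May 1940 has 31 days: 403 − 31 = 372 left.
June 1940 has 30 days: 372 − 30 = 342 left.
July 1940 has 31 days: 342 − 31 = 311 left.
August 1940 has 31 days: 311 − 31 = 280 left.
September 1940 has 30 days: 280 − 30 = 250 left.
October 1940 has 31 days: 250 − 31 = 219 left.
November 1940 has 30 days: 219 − 30 = 189 left.
December 1940 has 31 days: 189 − 31 = 158 left.
January 1941 has 31 days: 158 − 31 = 127 left.
February 1941 has 28 days (1941 is not a leap year): 127 − 28 = 99 left.
March 1941 has 31 days: 99 − 31 = 68 left.
April 1941 has 30 days: 68 − 30 = 38 left.
May 1941 has 31 days: 38 − 31 = 7 left.
7 days into June 1941 → June 7, 1941.

June 7, 1941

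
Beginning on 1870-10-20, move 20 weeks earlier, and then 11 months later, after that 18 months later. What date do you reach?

November 2, 1872

Subtracting 20 weeks (= 140 days) from October 20, 1870:
Going back 20 days from October 20, 1870 reaches the end of the previous month; 140 − 20 = 120 left.
September 1870 has 30 days: 120 − 30 = 90 left.
August 1870 has 31 days: 90 − 31 = 59 left.
July 1870 has 31 days: 59 − 31 = 28 left.
June 1870 has 30 days; 30 − 28 = 2 → June 2, 1870.
Advancing 11 months from June 2, 1870:
month 6 + 11 = 17, which is month 5 of year 1871 → May 1871.
Day 2 is valid in May, giving May 2, 1871.
Adding 18 months from May 2, 1871:
month 5 + 18 = 23, which is month 11 of year 1872 → November 1872.
Day 2 is valid in November, giving November 2, 1872.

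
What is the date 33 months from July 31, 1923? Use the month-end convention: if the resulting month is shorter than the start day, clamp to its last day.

April 30, 1926

Counting forward 33 months from July 31, 1923.
month 7 + 33 = 40, which is month 4 of year 1926 → April 1926.
April 1926 has only 30 days and the start was day 31, so the date clamps to April 30, 1926.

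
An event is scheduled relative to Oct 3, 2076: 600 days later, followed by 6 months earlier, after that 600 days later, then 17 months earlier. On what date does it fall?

Adding 600 days from October 3, 2076:
October has 31 days, so 31 − 3 = 28 days remain after October 3, 2076; 600 − 28 = 572 left.
November 2076 has 30 days: 572 − 30 = 542 left.
December 2076 has 31 days: 542 − 31 = 511 left.
January 2077 has 31 days: 511 − 31 = 480 left.
February 2077 has 28 days (2077 is not a leap year): 480 − 28 = 452 left.
March 2077 has 31 days: 452 − 31 = 421 left.
April 2077 has 30 days: 421 − 30 = 391 left.
May 2077 has 31 days: 391 − 31 = 360 left.
June 2077 has 30 days: 360 − 30 = 330 left.
July 2077 has 31 days: 330 − 31 = 299 left.
August 2077 has 31 days: 299 − 31 = 268 left.
September 2077 has 30 days: 268 − 30 = 238 left.
October 2077 has 31 days: 238 − 31 = 207 left.
November 2077 has 30 days: 207 − 30 = 177 left.
December 2077 has 31 days: 177 − 31 = 146 left.
January 2078 has 31 days: 146 − 31 = 115 left.
February 2078 has 28 days (2078 is not a leap year): 115 − 28 = 87 left.
March 2078 has 31 days: 87 − 31 = 56 left.
April 2078 has 30 days: 56 − 30 = 26 left.
26 days into May 2078 → May 26, 2078.
Subtracting 6 months from May 26, 2078:
month 5 − 6 = -1, which is month 11 of year 2077 → November 2077.
Day 26 is valid in November, giving November 26, 2077.
Adding 600 days from November 26, 2077:
November has 30 days, so 30 − 26 = 4 days remain after November 26, 2077; 600 − 4 = 596 left.
December 2077 has 31 days: 596 − 31 = 565 left.
January 2078 has 31 days: 565 − 31 = 534 left.
February 2078 has 28 days (2078 is not a leap year): 534 − 28 = 506 left.
March 2078 has 31 days: 506 − 31 = 475 left.
April 2078 has 30 days: 475 − 30 = 445 left.
May 2078 has 31 days: 445 − 31 = 414 left.
June 2078 has 30 days: 414 − 30 = 384 left.
July 2078 has 31 days: 384 − 31 = 353 left.
August 2078 has 31 days: 353 − 31 = 322 left.
September 2078 has 30 days: 322 − 30 = 292 left.
October 2078 has 31 days: 292 − 31 = 261 left.
November 2078 has 30 days: 261 − 30 = 231 left.
December 2078 has 31 days: 231 − 31 = 200 left.
January 2079 has 31 days: 200 − 31 = 169 left.
February 2079 has 28 days (2079 is not a leap year): 169 − 28 = 141 left.
March 2079 has 31 days: 141 − 31 = 110 left.
April 2079 has 30 days: 110 − 30 = 80 left.
May 2079 has 31 days: 80 − 31 = 49 left.
June 2079 has 30 days: 49 − 30 = 19 left.
19 days into July 2079 → July 19, 2079.
Counting back 17 months from July 19, 2079:
month 7 − 17 = -10, which is month 2 of year 2078 → February 2078.
Day 19 is valid in February, giving February 19, 2078.

February 19, 2078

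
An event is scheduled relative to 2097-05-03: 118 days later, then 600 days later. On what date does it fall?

April 21, 2099

Adding 118 days from May 3, 2097:
May has 31 days, so 31 − 3 = 28 days remain after May 3, 2097; 118 − 28 = 90 left.
June 2097 has 30 days: 90 − 30 = 60 left.
July 2097 has 31 days: 60 − 31 = 29 left.
29 days into August 2097 → August 29, 2097.
Advancing 600 days from August 29, 2097:
August has 31 days, so 31 − 29 = 2 days remain after August 29, 2097; 600 − 2 = 598 left.
September 2097 has 30 days: 598 − 30 = 568 left.
October 2097 has 31 days: 568 − 31 = 537 left.
November 2097 has 30 days: 537 − 30 = 507 left.
December 2097 has 31 days: 507 − 31 = 476 left.
January 2098 has 31 days: 476 − 31 = 445 left.
February 2098 has 28 days (2098 is not a leap year): 445 − 28 = 417 left.
March 2098 has 31 days: 417 − 31 = 386 left.
April 2098 has 30 days: 386 − 30 = 356 left.
May 2098 has 31 days: 356 − 31 = 325 left.
June 2098 has 30 days: 325 − 30 = 295 left.
July 2098 has 31 days: 295 − 31 = 264 left.
August 2098 has 31 days: 264 − 31 = 233 left.
September 2098 has 30 days: 233 − 30 = 203 left.
October 2098 has 31 days: 203 − 31 = 172 left.
November 2098 has 30 days: 172 − 30 = 142 left.
December 2098 has 31 days: 142 − 31 = 111 left.
January 2099 has 31 days: 111 − 31 = 80 left.
February 2099 has 28 days (2099 is not a leap year): 80 − 28 = 52 left.
March 2099 has 31 days: 52 − 31 = 21 left.
21 days into April 2099 → April 21, 2099.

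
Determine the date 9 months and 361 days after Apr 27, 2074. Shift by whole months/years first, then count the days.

January 23, 2076

Adding 9 months and 361 days from April 27, 2074: first the month/year part, then the days.
month 4 + 9 = 13, which is month 1 of year 2075 → January 2075.
Day 27 is valid in January, giving January 27, 2075.
Now add 361 days from January 27, 2075.
January has 31 days, so 31 − 27 = 4 days remain after January 27, 2075; 361 − 4 = 357 left.
February 2075 has 28 days (2075 is not a leap year): 357 − 28 = 329 left.
March 2075 has 31 days: 329 − 31 = 298 left.
April 2075 has 30 days: 298 − 30 = 268 left.
May 2075 has 31 days: 268 − 31 = 237 left.
June 2075 has 30 days: 237 − 30 = 207 left.
July 2075 has 31 days: 207 − 31 = 176 left.
August 2075 has 31 days: 176 − 31 = 145 left.
September 2075 has 30 days: 145 − 30 = 115 left.
October 2075 has 31 days: 115 − 31 = 84 left.
November 2075 has 30 days: 84 − 30 = 54 left.
December 2075 has 31 days: 54 − 31 = 23 left.
23 days into January 2076 → January 23, 2076.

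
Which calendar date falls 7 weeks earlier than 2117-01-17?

November 29, 2116

Going back 7 weeks = 49 days from January 17, 2117.
Going back 17 days from January 17, 2117 reaches the end of the previous month; 49 − 17 = 32 left.
December 2116 has 31 days: 32 − 31 = 1 left.
November 2116 has 30 days; 30 − 1 = 29 → November 29, 2116.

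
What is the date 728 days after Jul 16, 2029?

Advancing 728 days from July 16, 2029.
July has 31 days, so 31 − 16 = 15 days remain after July 16, 2029; 728 − 15 = 713 left.
August 2029 has 31 days: 713 − 31 = 682 left.
September 2029 has 30 days: 682 − 30 = 652 left.
October 2029 has 31 days: 652 − 31 = 621 left.
November 2029 has 30 days: 621 − 30 = 591 left.
December 2029 has 31 days: 591 − 31 = 560 left.
January 2030 has 31 days: 560 − 31 = 529 left.
February 2030 has 28 days (2030 is not a leap year): 529 − 28 = 501 left.
March 2030 has 31 days: 501 − 31 = 470 left.
April 2030 has 30 days: 470 − 30 = 440 left.
May 2030 has 31 days: 440 − 31 = 409 left.
June 2030 has 30 days: 409 − 30 = 379 left.
July 2030 has 31 days: 379 − 31 = 348 left.
August 2030 has 31 days: 348 − 31 = 317 left.
September 2030 has 30 days: 317 − 30 = 287 left.
October 2030 has 31 days: 287 − 31 = 256 left.
November 2030 has 30 days: 256 − 30 = 226 left.
December 2030 has 31 days: 226 − 31 = 195 left.
January 2031 has 31 days: 195 − 31 = 164 left.
February 2031 has 28 days (2031 is not a leap year): 164 − 28 = 136 left.
March 2031 has 31 days: 136 − 31 = 105 left.
April 2031 has 30 days: 105 − 30 = 75 left.
May 2031 has 31 days: 75 − 31 = 44 left.
June 2031 has 30 days: 44 − 30 = 14 left.
14 days into July 2031 → July 14, 2031.

July 14, 2031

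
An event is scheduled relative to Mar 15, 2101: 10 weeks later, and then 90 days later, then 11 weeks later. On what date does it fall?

Counting forward 10 weeks (= 70 days) from March 15, 2101:
March has 31 days, so 31 − 15 = 16 days remain after March 15, 2101; 70 − 16 = 54 left.
April 2101 has 30 days: 54 − 30 = 24 left.
24 days into May 2101 → May 24, 2101.
Adding 90 days from May 24, 2101:
May has 31 days, so 31 − 24 = 7 days remain after May 24, 2101; 90 − 7 = 83 left.
June 2101 has 30 days: 83 − 30 = 53 left.
July 2101 has 31 days: 53 − 31 = 22 left.
22 days into August 2101 → August 22, 2101.
Advancing 11 weeks (= 77 days) from August 22, 2101:
August has 31 days, so 31 − 22 = 9 days remain after August 22, 2101; 77 − 9 = 68 left.
September 2101 has 30 days: 68 − 30 = 38 left.
October 2101 has 31 days: 38 − 31 = 7 left.
7 days into November 2101 → November 7, 2101.

November 7, 2101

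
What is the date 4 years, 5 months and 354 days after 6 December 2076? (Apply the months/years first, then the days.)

April 25, 2082

Advancing 4 years, 5 months and 354 days from December 6, 2076: first the month/year part, then the days.
+4 years → 2080; month 12 + 5 = 17, which is month 5 of year 2081 → May 2081.
Day 6 is valid in May, giving May 6, 2081.
Now add 354 days from May 6, 2081.
May has 31 days, so 31 − 6 = 25 days remain after May 6, 2081; 354 − 25 = 329 left.
June 2081 has 30 days: 329 − 30 = 299 left.
July 2081 has 31 days: 299 − 31 = 268 left.
August 2081 has 31 days: 268 − 31 = 237 left.
September 2081 has 30 days: 237 − 30 = 207 left.
October 2081 has 31 days: 207 − 31 = 176 left.
November 2081 has 30 days: 176 − 30 = 146 left.
December 2081 has 31 days: 146 − 31 = 115 left.
January 2082 has 31 days: 115 − 31 = 84 left.
February 2082 has 28 days (2082 is not a leap year): 84 − 28 = 56 left.
March 2082 has 31 days: 56 − 31 = 25 left.
25 days into April 2082 → April 25, 2082.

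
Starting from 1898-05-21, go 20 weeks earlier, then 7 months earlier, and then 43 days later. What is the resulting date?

Going back 20 weeks (= 140 days) from May 21, 1898:
Going back 21 days from May 21, 1898 reaches the end of the previous month; 140 − 21 = 119 left.
April 1898 has 30 days: 119 − 30 = 89 left.
March 1898 has 31 days: 89 − 31 = 58 left.
February 1898 has 28 days (1898 is not a leap year): 58 − 28 = 30 left.
January 1898 has 31 days; 31 − 30 = 1 → January 1, 1898.
Counting back 7 months from January 1, 1898:
month 1 − 7 = -6, which is month 6 of year 1897 → June 1897.
Day 1 is valid in June, giving June 1, 1897.
Counting forward 43 days from June 1, 1897:
June has 30 days, so 30 − 1 = 29 days remain after June 1, 1897; 43 − 29 = 14 left.
14 days into July 1897 → July 14, 1897.

July 14, 1897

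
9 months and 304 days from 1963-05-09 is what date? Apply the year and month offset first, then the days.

Counting forward 9 months and 304 days from May 9, 1963: first the month/year part, then the days.
month 5 + 9 = 14, which is month 2 of year 1964 → February 1964.
Day 9 is valid in February, giving February 9, 1964.
Now add 304 days from February 9, 1964.
February has 29 days, so 29 − 9 = 20 days remain after February 9, 1964; 304 − 20 = 284 left.
March 1964 has 31 days: 284 − 31 = 253 left.
April 1964 has 30 days: 253 − 30 = 223 left.
May 1964 has 31 days: 223 − 31 = 192 left.
June 1964 has 30 days: 192 − 30 = 162 left.
July 1964 has 31 days: 162 − 31 = 131 left.
August 1964 has 31 days: 131 − 31 = 100 left.
September 1964 has 30 days: 100 − 30 = 70 left.
October 1964 has 31 days: 70 − 31 = 39 left.
November 1964 has 30 days: 39 − 30 = 9 left.
9 days into December 1964 → December 9, 1964.

December 9, 1964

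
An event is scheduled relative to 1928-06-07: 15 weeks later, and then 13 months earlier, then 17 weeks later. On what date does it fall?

Counting forward 15 weeks (= 105 days) from June 7, 1928:
June has 30 days, so 30 − 7 = 23 days remain after June 7, 1928; 105 − 23 = 82 left.
July 1928 has 31 days: 82 − 31 = 51 left.
August 1928 has 31 days: 51 − 31 = 20 left.
20 days into September 1928 → September 20, 1928.
Subtracting 13 months from September 20, 1928:
month 9 − 13 = -4, which is month 8 of year 1927 → August 1927.
Day 20 is valid in August, giving August 20, 1927.
Advancing 17 weeks (= 119 days) from August 20, 1927:
August has 31 days, so 31 − 20 = 11 days remain after August 20, 1927; 119 − 11 = 108 left.
September 1927 has 30 days: 108 − 30 = 78 left.
October 1927 has 31 days: 78 − 31 = 47 left.
November 1927 has 30 days: 47 − 30 = 17 left.
17 days into December 1927 → December 17, 1927.

December 17, 1927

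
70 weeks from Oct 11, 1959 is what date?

Counting forward 70 weeks = 490 days from October 11, 1959.
October has 31 days, so 31 − 11 = 20 days remain after October 11, 1959; 490 − 20 = 470 left.
November 1959 has 30 days: 470 − 30 = 440 left.
December 1959 has 31 days: 440 − 31 = 409 left.
January 1960 has 31 days: 409 − 31 = 378 left.
February 1960 has 29 days (1960 is a leap year): 378 − 29 = 349 left.
March 1960 has 31 days: 349 − 31 = 318 left.
April 1960 has 30 days: 318 − 30 = 288 left.
May 1960 has 31 days: 288 − 31 = 257 left.
June 1960 has 30 days: 257 − 30 = 227 left.
July 1960 has 31 days: 227 − 31 = 196 left.
August 1960 has 31 days: 196 − 31 = 165 left.
September 1960 has 30 days: 165 − 30 = 135 left.
October 1960 has 31 days: 135 − 31 = 104 left.
November 1960 has 30 days: 104 − 30 = 74 left.
December 1960 has 31 days: 74 − 31 = 43 left.
January 1961 has 31 days: 43 − 31 = 12 left.
12 days into February 1961 → February 12, 1961.

February 12, 1961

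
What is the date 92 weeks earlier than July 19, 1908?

Going back 92 weeks = 644 days from July 19, 1908.
Going back 19 days from July 19, 1908 reaches the end of the previous month; 644 − 19 = 625 left.
June 1908 has 30 days: 625 − 30 = 595 left.
May 1908 has 31 days: 595 − 31 = 564 left.
April 1908 has 30 days: 564 − 30 = 534 left.
March 1908 has 31 days: 534 − 31 = 503 left.
February 1908 has 29 days (1908 is a leap year): 503 − 29 = 474 left.
January 1908 has 31 days: 474 − 31 = 443 left.
December 1907 has 31 days: 443 − 31 = 412 left.
November 1907 has 30 days: 412 − 30 = 382 left.
October 1907 has 31 days: 382 − 31 = 351 left.
September 1907 has 30 days: 351 − 30 = 321 left.
August 1907 has 31 days: 321 − 31 = 290 left.
July 1907 has 31 days: 290 − 31 = 259 left.
June 1907 has 30 days: 259 − 30 = 229 left.
May 1907 has 31 days: 229 − 31 = 198 left.
April 1907 has 30 days: 198 − 30 = 168 left.
March 1907 has 31 days: 168 − 31 = 137 left.
February 1907 has 28 days (1907 is not a leap year): 137 − 28 = 109 left.
January 1907 has 31 days: 109 − 31 = 78 left.
December 1906 has 31 days: 78 − 31 = 47 left.
November 1906 has 30 days: 47 − 30 = 17 left.
October 1906 has 31 days; 31 − 17 = 14 → October 14, 1906.

October 14, 1906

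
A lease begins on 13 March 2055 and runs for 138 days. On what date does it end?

July 29, 2055

Adding 138 days from March 13, 2055.
March has 31 days, so 31 − 13 = 18 days remain after March 13, 2055; 138 − 18 = 120 left.
April 2055 has 30 days: 120 − 30 = 90 left.
May 2055 has 31 days: 90 − 31 = 59 left.
June 2055 has 30 days: 59 − 30 = 29 left.
29 days into July 2055 → July 29, 2055.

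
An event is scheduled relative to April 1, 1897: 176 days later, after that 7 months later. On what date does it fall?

Advancing 176 days from April 1, 1897:
April has 30 days, so 30 − 1 = 29 days remain after April 1, 1897; 176 − 29 = 147 left.
May 1897 has 31 days: 147 − 31 = 116 left.
June 1897 has 30 days: 116 − 30 = 86 left.
July 1897 has 31 days: 86 − 31 = 55 left.
August 1897 has 31 days: 55 − 31 = 24 left.
24 days into September 1897 → September 24, 1897.
Adding 7 months from September 24, 1897:
month 9 + 7 = 16, which is month 4 of year 1898 → April 1898.
Day 24 is valid in April, giving April 24, 1898.

April 24, 1898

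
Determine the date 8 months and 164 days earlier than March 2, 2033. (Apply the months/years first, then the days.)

Going back 8 months and 164 days from March 2, 2033: first the month/year part, then the days.
month 3 − 8 = -5, which is month 7 of year 2032 → July 2032.
Day 2 is valid in July, giving July 2, 2032.
Now subtract 164 days from July 2, 2032.
Going back 2 days from July 2, 2032 reaches the end of the previous month; 164 − 2 = 162 left.
June 2032 has 30 days: 162 − 30 = 132 left.
May 2032 has 31 days: 132 − 31 = 101 left.
April 2032 has 30 days: 101 − 30 = 71 left.
March 2032 has 31 days: 71 − 31 = 40 left.
February 2032 has 29 days (2032 is a leap year): 40 − 29 = 11 left.
January 2032 has 31 days; 31 − 11 = 20 → January 20, 2032.

January 20, 2032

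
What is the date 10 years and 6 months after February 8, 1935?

Adding 10 years and 6 months from February 8, 1935.
+10 years → 1945; month 2 + 6 = 8 → August 1945.
Day 8 is valid in August, giving August 8, 1945.

August 8, 1945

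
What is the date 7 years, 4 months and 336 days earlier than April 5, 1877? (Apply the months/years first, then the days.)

Going back 7 years, 4 months and 336 days from April 5, 1877: first the month/year part, then the days.
-7 years → 1870; month 4 − 4 = 0, which is month 12 of year 1869 → December 1869.
Day 5 is valid in December, giving December 5, 1869.
Now subtract 336 days from December 5, 1869.
Going back 5 days from December 5, 1869 reaches the end of the previous month; 336 − 5 = 331 left.
November 1869 has 30 days: 331 − 30 = 301 left.
October 1869 has 31 days: 301 − 31 = 270 left.
September 1869 has 30 days: 270 − 30 = 240 left.
August 1869 has 31 days: 240 − 31 = 209 left.
July 1869 has 31 days: 209 − 31 = 178 left.
June 1869 has 30 days: 178 − 30 = 148 left.
May 1869 has 31 days: 148 − 31 = 117 left.
April 1869 has 30 days: 117 − 30 = 87 left.
March 1869 has 31 days: 87 − 31 = 56 left.
February 1869 has 28 days (1869 is not a leap year): 56 − 28 = 28 left.
January 1869 has 31 days; 31 − 28 = 3 → January 3, 1869.

January 3, 1869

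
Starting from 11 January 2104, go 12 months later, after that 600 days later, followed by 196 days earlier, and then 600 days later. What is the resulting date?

October 12, 2107

Adding 12 months from January 11, 2104:
month 1 + 12 = 13, which is month 1 of year 2105 → January 2105.
Day 11 is valid in January, giving January 11, 2105.
Adding 600 days from January 11, 2105:
January has 31 days, so 31 − 11 = 20 days remain after January 11, 2105; 600 − 20 = 580 left.
February 2105 has 28 days (2105 is not a leap year): 580 − 28 = 552 left.
March 2105 has 31 days: 552 − 31 = 521 left.
April 2105 has 30 days: 521 − 30 = 491 left.
May 2105 has 31 days: 491 − 31 = 460 left.
June 2105 has 30 days: 460 − 30 = 430 left.
July 2105 has 31 days: 430 − 31 = 399 left.
August 2105 has 31 days: 399 − 31 = 368 left.
September 2105 has 30 days: 368 − 30 = 338 left.
October 2105 has 31 days: 338 − 31 = 307 left.
November 2105 has 30 days: 307 − 30 = 277 left.
December 2105 has 31 days: 277 − 31 = 246 left.
January 2106 has 31 days: 246 − 31 = 215 left.
February 2106 has 28 days (2106 is not a leap year): 215 − 28 = 187 left.
March 2106 has 31 days: 187 − 31 = 156 left.
April 2106 has 30 days: 156 − 30 = 126 left.
May 2106 has 31 days: 126 − 31 = 95 left.
June 2106 has 30 days: 95 − 30 = 65 left.
July 2106 has 31 days: 65 − 31 = 34 left.
August 2106 has 31 days: 34 − 31 = 3 left.
3 days into September 2106 → September 3, 2106.
Going back 196 days from September 3, 2106:
Going back 3 days from September 3, 2106 reaches the end of the previous month; 196 − 3 = 193 left.
August 2106 has 31 days: 193 − 31 = 162 left.
July 2106 has 31 days: 162 − 31 = 131 left.
June 2106 has 30 days: 131 − 30 = 101 left.
May 2106 has 31 days: 101 − 31 = 70 left.
April 2106 has 30 days: 70 − 30 = 40 left.
March 2106 has 31 days: 40 − 31 = 9 left.
February 2106 has 28 days; 28 − 9 = 19 → February 19, 2106.
Advancing 600 days from February 19, 2106:
February has 28 days, so 28 − 19 = 9 days remain after February 19, 2106; 600 − 9 = 591 left.
March 2106 has 31 days: 591 − 31 = 560 left.
April 2106 has 30 days: 560 − 30 = 530 left.
May 2106 has 31 days: 530 − 31 = 499 left.
June 2106 has 30 days: 499 − 30 = 469 left.
July 2106 has 31 days: 469 − 31 = 438 left.
August 2106 has 31 days: 438 − 31 = 407 left.
September 2106 has 30 days: 407 − 30 = 377 left.
October 2106 has 31 days: 377 − 31 = 346 left.
November 2106 has 30 days: 346 − 30 = 316 left.
December 2106 has 31 days: 316 − 31 = 285 left.
January 2107 has 31 days: 285 − 31 = 254 left.
February 2107 has 28 days (2107 is not a leap year): 254 − 28 = 226 left.
March 2107 has 31 days: 226 − 31 = 195 left.
April 2107 has 30 days: 195 − 30 = 165 left.
May 2107 has 31 days: 165 − 31 = 134 left.
June 2107 has 30 days: 134 − 30 = 104 left.
July 2107 has 31 days: 104 − 31 = 73 left.
August 2107 has 31 days: 73 − 31 = 42 left.
September 2107 has 30 days: 42 − 30 = 12 left.
12 days into October 2107 → October 12, 2107.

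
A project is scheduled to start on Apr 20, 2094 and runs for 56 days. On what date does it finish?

June 15, 2094

Counting forward 56 days from April 20, 2094.
April has 30 days, so 30 − 20 = 10 days remain after April 20, 2094; 56 − 10 = 46 left.
May 2094 has 31 days: 46 − 31 = 15 left.
15 days into June 2094 → June 15, 2094.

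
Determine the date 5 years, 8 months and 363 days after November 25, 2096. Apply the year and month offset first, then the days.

Advancing 5 years, 8 months and 363 days from November 25, 2096: first the month/year part, then the days.
+5 years → 2101; month 11 + 8 = 19, which is month 7 of year 2102 → July 2102.
Day 25 is valid in July, giving July 25, 2102.
Now add 363 days from July 25, 2102.
July has 31 days, so 31 − 25 = 6 days remain after July 25, 2102; 363 − 6 = 357 left.
August 2102 has 31 days: 357 − 31 = 326 left.
September 2102 has 30 days: 326 − 30 = 296 left.
October 2102 has 31 days: 296 − 31 = 265 left.
November 2102 has 30 days: 265 − 30 = 235 left.
December 2102 has 31 days: 235 − 31 = 204 left.
January 2103 has 31 days: 204 − 31 = 173 left.
February 2103 has 28 days (2103 is not a leap year): 173 − 28 = 145 left.
March 2103 has 31 days: 145 − 31 = 114 left.
April 2103 has 30 days: 114 − 30 = 84 left.
May 2103 has 31 days: 84 − 31 = 53 left.
June 2103 has 30 days: 53 − 30 = 23 left.
23 days into July 2103 → July 23, 2103.

July 23, 2103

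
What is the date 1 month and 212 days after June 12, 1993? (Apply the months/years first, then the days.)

February 9, 1994

Adding 1 month and 212 days from June 12, 1993: first the month/year part, then the days.
month 6 + 1 = 7 → July 1993.
Day 12 is valid in July, giving July 12, 1993.
Now add 212 days from July 12, 1993.
July has 31 days, so 31 − 12 = 19 days remain after July 12, 1993; 212 − 19 = 193 left.
August 1993 has 31 days: 193 − 31 = 162 left.
September 1993 has 30 days: 162 − 30 = 132 left.
October 1993 has 31 days: 132 − 31 = 101 left.
November 1993 has 30 days: 101 − 30 = 71 left.
December 1993 has 31 days: 71 − 31 = 40 left.
January 1994 has 31 days: 40 − 31 = 9 left.
9 days into February 1994 → February 9, 1994.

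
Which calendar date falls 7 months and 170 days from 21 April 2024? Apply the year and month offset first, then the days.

May 10, 2025

Counting forward 7 months and 170 days from April 21, 2024: first the month/year part, then the days.
month 4 + 7 = 11 → November 2024.
Day 21 is valid in November, giving November 21, 2024.
Now add 170 days from November 21, 2024.
November has 30 days, so 30 − 21 = 9 days remain after November 21, 2024; 170 − 9 = 161 left.
December 2024 has 31 days: 161 − 31 = 130 left.
January 2025 has 31 days: 130 − 31 = 99 left.
February 2025 has 28 days (2025 is not a leap year): 99 − 28 = 71 left.
March 2025 has 31 days: 71 − 31 = 40 left.
April 2025 has 30 days: 40 − 30 = 10 left.
10 days into May 2025 → May 10, 2025.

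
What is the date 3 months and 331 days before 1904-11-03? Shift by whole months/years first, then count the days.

Counting back 3 months and 331 days from November 3, 1904: first the month/year part, then the days.
month 11 − 3 = 8 → August 1904.
Day 3 is valid in August, giving August 3, 1904.
Now subtract 331 days from August 3, 1904.
Going back 3 days from August 3, 1904 reaches the end of the previous month; 331 − 3 = 328 left.
July 1904 has 31 days: 328 − 31 = 297 left.
June 1904 has 30 days: 297 − 30 = 267 left.
May 1904 has 31 days: 267 − 31 = 236 left.
April 1904 has 30 days: 236 − 30 = 206 left.
March 1904 has 31 days: 206 − 31 = 175 left.
February 1904 has 29 days (1904 is a leap year): 175 − 29 = 146 left.
January 1904 has 31 days: 146 − 31 = 115 left.
December 1903 has 31 days: 115 − 31 = 84 left.
November 1903 has 30 days: 84 − 30 = 54 left.
October 1903 has 31 days: 54 − 31 = 23 left.
September 1903 has 30 days; 30 − 23 = 7 → September 7, 1903.

September 7, 1903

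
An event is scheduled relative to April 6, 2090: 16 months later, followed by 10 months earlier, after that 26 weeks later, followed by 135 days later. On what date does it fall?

Advancing 16 months from April 6, 2090:
month 4 + 16 = 20, which is month 8 of year 2091 → August 2091.
Day 6 is valid in August, giving August 6, 2091.
Counting back 10 months from August 6, 2091:
month 8 − 10 = -2, which is month 10 of year 2090 → October 2090.
Day 6 is valid in October, giving October 6, 2090.
Counting forward 26 weeks (= 182 days) from October 6, 2090:
October has 31 days, so 31 − 6 = 25 days remain after October 6, 2090; 182 − 25 = 157 left.
November 2090 has 30 days: 157 − 30 = 127 left.
December 2090 has 31 days: 127 − 31 = 96 left.
January 2091 has 31 days: 96 − 31 = 65 left.
February 2091 has 28 days (2091 is not a leap year): 65 − 28 = 37 left.
March 2091 has 31 days: 37 − 31 = 6 left.
6 days into April 2091 → April 6, 2091.
Advancing 135 days from April 6, 2091:
April has 30 days, so 30 − 6 = 24 days remain after April 6, 2091; 135 − 24 = 111 left.
May 2091 has 31 days: 111 − 31 = 80 left.
June 2091 has 30 days: 80 − 30 = 50 left.
July 2091 has 31 days: 50 − 31 = 19 left.
19 days into August 2091 → August 19, 2091.

August 19, 2091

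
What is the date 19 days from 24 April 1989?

May 13, 1989

Counting forward 19 days from April 24, 1989.
April has 30 days, so 30 − 24 = 6 days remain after April 24, 1989; 19 − 6 = 13 left.
13 days into May 1989 → May 13, 1989.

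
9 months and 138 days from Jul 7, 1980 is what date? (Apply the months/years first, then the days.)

Counting forward 9 months and 138 days from July 7, 1980: first the month/year part, then the days.
month 7 + 9 = 16, which is month 4 of year 1981 → April 1981.
Day 7 is valid in April, giving April 7, 1981.
Now add 138 days from April 7, 1981.
April has 30 days, so 30 − 7 = 23 days remain after April 7, 1981; 138 − 23 = 115 left.
May 1981 has 31 days: 115 − 31 = 84 left.
June 1981 has 30 days: 84 − 30 = 54 left.
July 1981 has 31 days: 54 − 31 = 23 left.
23 days into August 1981 → August 23, 1981.

August 23, 1981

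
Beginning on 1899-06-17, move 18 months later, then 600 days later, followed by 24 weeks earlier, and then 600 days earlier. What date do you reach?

Counting forward 18 months from June 17, 1899:
month 6 + 18 = 24, which is month 12 of year 1900 → December 1900.
Day 17 is valid in December, giving December 17, 1900.
Adding 600 days from December 17, 1900:
December has 31 days, so 31 − 17 = 14 days remain after December 17, 1900; 600 − 14 = 586 left.
January 1901 has 31 days: 586 − 31 = 555 left.
February 1901 has 28 days (1901 is not a leap year): 555 − 28 = 527 left.
March 1901 has 31 days: 527 − 31 = 496 left.
April 1901 has 30 days: 496 − 30 = 466 left.
May 1901 has 31 days: 466 − 31 = 435 left.
June 1901 has 30 days: 435 − 30 = 405 left.
July 1901 has 31 days: 405 − 31 = 374 left.
August 1901 has 31 days: 374 − 31 = 343 left.
September 1901 has 30 days: 343 − 30 = 313 left.
October 1901 has 31 days: 313 − 31 = 282 left.
November 1901 has 30 days: 282 − 30 = 252 left.
December 1901 has 31 days: 252 − 31 = 221 left.
January 1902 has 31 days: 221 − 31 = 190 left.
February 1902 has 28 days (1902 is not a leap year): 190 − 28 = 162 left.
March 1902 has 31 days: 162 − 31 = 131 left.
April 1902 has 30 days: 131 − 30 = 101 left.
May 1902 has 31 days: 101 − 31 = 70 left.
June 1902 has 30 days: 70 − 30 = 40 left.
July 1902 has 31 days: 40 − 31 = 9 left.
9 days into August 1902 → August 9, 1902.
Counting back 24 weeks (= 168 days) from August 9, 1902:
Going back 9 days from August 9, 1902 reaches the end of the previous month; 168 − 9 = 159 left.
July 1902 has 31 days: 159 − 31 = 128 left.
June 1902 has 30 days: 128 − 30 = 98 left.
May 1902 has 31 days: 98 − 31 = 67 left.
April 1902 has 30 days: 67 − 30 = 37 left.
March 1902 has 31 days: 37 − 31 = 6 left.
February 1902 has 28 days; 28 − 6 = 22 → February 22, 1902.
Going back 600 days from February 22, 1902:
Going back 22 days from February 22, 1902 reaches the end of the previous month; 600 − 22 = 578 left.
January 1902 has 31 days: 578 − 31 = 547 left.
December 1901 has 31 days: 547 − 31 = 516 left.
November 1901 has 30 days: 516 − 30 = 486 left.
October 1901 has 31 days: 486 − 31 = 455 left.
September 1901 has 30 days: 455 − 30 = 425 left.
August 1901 has 31 days: 425 − 31 = 394 left.
July 1901 has 31 days: 394 − 31 = 363 left.
June 1901 has 30 days: 363 − 30 = 333 left.
May 1901 has 31 days: 333 − 31 = 302 left.
April 1901 has 30 days: 302 − 30 = 272 left.
March 1901 has 31 days: 272 − 31 = 241 left.
February 1901 has 28 days (1901 is not a leap year): 241 − 28 = 213 left.
January 1901 has 31 days: 213 − 31 = 182 left.
December 1900 has 31 days: 182 − 31 = 151 left.
November 1900 has 30 days: 151 − 30 = 121 left.
October 1900 has 31 days: 121 − 31 = 90 left.
September 1900 has 30 days: 90 − 30 = 60 left.
August 1900 has 31 days: 60 − 31 = 29 left.
July 1900 has 31 days; 31 − 29 = 2 → July 2, 1900.

July 2, 1900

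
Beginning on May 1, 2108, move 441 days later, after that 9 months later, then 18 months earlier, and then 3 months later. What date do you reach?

Advancing 441 days from May 1, 2108:
May has 31 days, so 31 − 1 = 30 days remain after May 1, 2108; 441 − 30 = 411 left.
June 2108 has 30 days: 411 − 30 = 381 left.
July 2108 has 31 days: 381 − 31 = 350 left.
August 2108 has 31 days: 350 − 31 = 319 left.
September 2108 has 30 days: 319 − 30 = 289 left.
October 2108 has 31 days: 289 − 31 = 258 left.
November 2108 has 30 days: 258 − 30 = 228 left.
December 2108 has 31 days: 228 − 31 = 197 left.
January 2109 has 31 days: 197 − 31 = 166 left.
February 2109 has 28 days (2109 is not a leap year): 166 − 28 = 138 left.
March 2109 has 31 days: 138 − 31 = 107 left.
April 2109 has 30 days: 107 − 30 = 77 left.
May 2109 has 31 days: 77 − 31 = 46 left.
June 2109 has 30 days: 46 − 30 = 16 left.
16 days into July 2109 → July 16, 2109.
Adding 9 months from July 16, 2109:
month 7 + 9 = 16, which is month 4 of year 2110 → April 2110.
Day 16 is valid in April, giving April 16, 2110.
Going back 18 months from April 16, 2110:
month 4 − 18 = -14, which is month 10 of year 2108 → October 2108.
Day 16 is valid in October, giving October 16, 2108.
Adding 3 months from October 16, 2108:
month 10 + 3 = 13, which is month 1 of year 2109 → January 2109.
Day 16 is valid in January, giving January 16, 2109.

January 16, 2109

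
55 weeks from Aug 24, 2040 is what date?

September 13, 2041

Counting forward 55 weeks = 385 days from August 24, 2040.
August has 31 days, so 31 − 24 = 7 days remain after August 24, 2040; 385 − 7 = 378 left.
September 2040 has 30 days: 378 − 30 = 348 left.
October 2040 has 31 days: 348 − 31 = 317 left.
November 2040 has 30 days: 317 − 30 = 287 left.
December 2040 has 31 days: 287 − 31 = 256 left.
January 2041 has 31 days: 256 − 31 = 225 left.
February 2041 has 28 days (2041 is not a leap year): 225 − 28 = 197 left.
March 2041 has 31 days: 197 − 31 = 166 left.
April 2041 has 30 days: 166 − 30 = 136 left.
May 2041 has 31 days: 136 − 31 = 105 left.
June 2041 has 30 days: 105 − 30 = 75 left.
July 2041 has 31 days: 75 − 31 = 44 left.
August 2041 has 31 days: 44 − 31 = 13 left.
13 days into September 2041 → September 13, 2041.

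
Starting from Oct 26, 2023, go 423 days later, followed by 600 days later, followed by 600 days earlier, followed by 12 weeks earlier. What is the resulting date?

September 29, 2024

Adding 423 days from October 26, 2023:
October has 31 days, so 31 − 26 = 5 days remain after October 26, 2023; 423 − 5 = 418 left.
November 2023 has 30 days: 418 − 30 = 388 left.
December 2023 has 31 days: 388 − 31 = 357 left.
January 2024 has 31 days: 357 − 31 = 326 left.
February 2024 has 29 days (2024 is a leap year): 326 − 29 = 297 left.
March 2024 has 31 days: 297 − 31 = 266 left.
April 2024 has 30 days: 266 − 30 = 236 left.
May 2024 has 31 days: 236 − 31 = 205 left.
June 2024 has 30 days: 205 − 30 = 175 left.
July 2024 has 31 days: 175 − 31 = 144 left.
August 2024 has 31 days: 144 − 31 = 113 left.
September 2024 has 30 days: 113 − 30 = 83 left.
October 2024 has 31 days: 83 − 31 = 52 left.
November 2024 has 30 days: 52 − 30 = 22 left.
22 days into December 2024 → December 22, 2024.
Adding 600 days from December 22, 2024:
December has 31 days, so 31 − 22 = 9 days remain after December 22, 2024; 600 − 9 = 591 left.
January 2025 has 31 days: 591 − 31 = 560 left.
February 2025 has 28 days (2025 is not a leap year): 560 − 28 = 532 left.
March 2025 has 31 days: 532 − 31 = 501 left.
April 2025 has 30 days: 501 − 30 = 471 left.
May 2025 has 31 days: 471 − 31 = 440 left.
June 2025 has 30 days: 440 − 30 = 410 left.
July 2025 has 31 days: 410 − 31 = 379 left.
August 2025 has 31 days: 379 − 31 = 348 left.
September 2025 has 30 days: 348 − 30 = 318 left.
October 2025 has 31 days: 318 − 31 = 287 left.
November 2025 has 30 days: 287 − 30 = 257 left.
December 2025 has 31 days: 257 − 31 = 226 left.
January 2026 has 31 days: 226 − 31 = 195 left.
February 2026 has 28 days (2026 is not a leap year): 195 − 28 = 167 left.
March 2026 has 31 days: 167 − 31 = 136 left.
April 2026 has 30 days: 136 − 30 = 106 left.
May 2026 has 31 days: 106 − 31 = 75 left.
June 2026 has 30 days: 75 − 30 = 45 left.
July 2026 has 31 days: 45 − 31 = 14 left.
14 days into August 2026 → August 14, 2026.
Going back 600 days from August 14, 2026:
Going back 14 days from August 14, 2026 reaches the end of the previous month; 600 − 14 = 586 left.
July 2026 has 31 days: 586 − 31 = 555 left.
June 2026 has 30 days: 555 − 30 = 525 left.
May 2026 has 31 days: 525 − 31 = 494 left.
April 2026 has 30 days: 494 − 30 = 464 left.
March 2026 has 31 days: 464 − 31 = 433 left.
February 2026 has 28 days (2026 is not a leap year): 433 − 28 = 405 left.
January 2026 has 31 days: 405 − 31 = 374 left.
December 2025 has 31 days: 374 − 31 = 343 left.
November 2025 has 30 days: 343 − 30 = 313 left.
October 2025 has 31 days: 313 − 31 = 282 left.
September 2025 has 30 days: 282 − 30 = 252 left.
August 2025 has 31 days: 252 − 31 = 221 left.
July 2025 has 31 days: 221 − 31 = 190 left.
June 2025 has 30 days: 190 − 30 = 160 left.
May 2025 has 31 days: 160 − 31 = 129 left.
April 2025 has 30 days: 129 − 30 = 99 left.
March 2025 has 31 days: 99 − 31 = 68 left.
February 2025 has 28 days (2025 is not a leap year): 68 − 28 = 40 left.
January 2025 has 31 days: 40 − 31 = 9 left.
December 2024 has 31 days; 31 − 9 = 22 → December 22, 2024.
Going back 12 weeks (= 84 days) from December 22, 2024:
Going back 22 days from December 22, 2024 reaches the end of the previous month; 84 − 22 = 62 left.
November 2024 has 30 days: 62 − 30 = 32 left.
October 2024 has 31 days: 32 − 31 = 1 left.
September 2024 has 30 days; 30 − 1 = 29 → September 29, 2024.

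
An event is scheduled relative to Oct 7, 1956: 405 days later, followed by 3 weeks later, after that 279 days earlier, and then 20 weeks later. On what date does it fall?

July 21, 1957

Advancing 405 days from October 7, 1956:
October has 31 days, so 31 − 7 = 24 days remain after October 7, 1956; 405 − 24 = 381 left.
November 1956 has 30 days: 381 − 30 = 351 left.
December 1956 has 31 days: 351 − 31 = 320 left.
January 1957 has 31 days: 320 − 31 = 289 left.
February 1957 has 28 days (1957 is not a leap year): 289 − 28 = 261 left.
March 1957 has 31 days: 261 − 31 = 230 left.
April 1957 has 30 days: 230 − 30 = 200 left.
May 1957 has 31 days: 200 − 31 = 169 left.
June 1957 has 30 days: 169 − 30 = 139 left.
July 1957 has 31 days: 139 − 31 = 108 left.
August 1957 has 31 days: 108 − 31 = 77 left.
September 1957 has 30 days: 77 − 30 = 47 left.
October 1957 has 31 days: 47 − 31 = 16 left.
16 days into November 1957 → November 16, 1957.
Adding 3 weeks (= 21 days) from November 16, 1957:
November has 30 days, so 30 − 16 = 14 days remain after November 16, 1957; 21 − 14 = 7 left.
7 days into December 1957 → December 7, 1957.
Going back 279 days from December 7, 1957:
Going back 7 days from December 7, 1957 reaches the end of the previous month; 279 − 7 = 272 left.
November 1957 has 30 days: 272 − 30 = 242 left.
October 1957 has 31 days: 242 − 31 = 211 left.
September 1957 has 30 days: 211 − 30 = 181 left.
August 1957 has 31 days: 181 − 31 = 150 left.
July 1957 has 31 days: 150 − 31 = 119 left.
June 1957 has 30 days: 119 − 30 = 89 left.
May 1957 has 31 days: 89 − 31 = 58 left.
April 1957 has 30 days: 58 − 30 = 28 left.
March 1957 has 31 days; 31 − 28 = 3 → March 3, 1957.
Counting forward 20 weeks (= 140 days) from March 3, 1957:
March has 31 days, so 31 − 3 = 28 days remain after March 3, 1957; 140 − 28 = 112 left.
April 1957 has 30 days: 112 − 30 = 82 left.
May 1957 has 31 days: 82 − 31 = 51 left.
June 1957 has 30 days: 51 − 30 = 21 left.
21 days into July 1957 → July 21, 1957.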